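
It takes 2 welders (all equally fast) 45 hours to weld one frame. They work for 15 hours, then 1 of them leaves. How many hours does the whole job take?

One welder does 1/90 of the job per hour.
After 15 hours with 2 welders, 1/3 is done (2/3 left).
With 1 welder the rate is 1/90, so the rest takes 2/3 ÷ 1/90 = 60 hours.
Total = 15 + 60 = 75 hours.

75 hours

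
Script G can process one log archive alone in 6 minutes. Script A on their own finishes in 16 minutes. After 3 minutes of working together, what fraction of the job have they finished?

Combined rate: 1/6 + 1/16 = (8 + 3)/48 = 11/48 per minute.
In 3 minutes they complete 3·11/48 = 11/16 of the job.

11/16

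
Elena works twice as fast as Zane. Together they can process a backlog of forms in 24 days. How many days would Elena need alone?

36 days

Let Zane's rate be r; then Elena's rate is 2r, so together (2 + 1)r = 3r = 1/24.
Thus r = 1/72 per day.
Zane alone: 72 days; Elena alone: 36 days.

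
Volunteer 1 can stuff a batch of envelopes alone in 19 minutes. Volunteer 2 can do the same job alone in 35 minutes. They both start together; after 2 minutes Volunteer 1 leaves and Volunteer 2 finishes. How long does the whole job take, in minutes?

In the first 2 minutes the combined rate is 54/665, so 108/665 of the job is done, leaving 557/665.
After Volunteer 1 leaves the rate is 1/35 per minute; the remaining 557/665 takes 557/19 minutes.
Total = 2 + 557/19 = 595/19 minutes.

595/19 minutes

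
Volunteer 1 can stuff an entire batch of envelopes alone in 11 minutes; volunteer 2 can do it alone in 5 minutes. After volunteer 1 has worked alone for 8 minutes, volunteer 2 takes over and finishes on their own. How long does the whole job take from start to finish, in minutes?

103/11 minutes

In 8 minutes volunteer 1 does 8/11 of the job, leaving 3/11.
Volunteer 2 works at 1/5 per minute, so finishing takes 3/11 ÷ 1/5 = 15/11 minutes.
Total time = 8 + 15/11 = 103/11 minutes.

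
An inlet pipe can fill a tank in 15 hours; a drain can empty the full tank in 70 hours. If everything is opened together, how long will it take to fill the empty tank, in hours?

Net rate = 1/15 − 1/70 = (14 − 3)/210 = 11/210 per hour.
Filling time = 1 ÷ (11/210) = 210/11 hours.

210/11 hours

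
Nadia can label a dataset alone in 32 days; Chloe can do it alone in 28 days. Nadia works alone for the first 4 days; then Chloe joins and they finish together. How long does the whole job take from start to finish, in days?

256/15 days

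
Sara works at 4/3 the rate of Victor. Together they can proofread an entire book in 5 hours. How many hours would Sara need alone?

Let Victor's rate be r; then Sara's rate is (4/3)r, so together (4/3 + 1)r = (7/3)r = 1/5.
Thus r = 3/35 per hour.
Victor alone: 35/3 hours; Sara alone: 35/4 hours.

35/4 hours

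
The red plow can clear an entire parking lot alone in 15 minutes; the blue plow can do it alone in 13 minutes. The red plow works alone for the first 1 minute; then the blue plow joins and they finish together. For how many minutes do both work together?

In 1 minute the red plow does 1/15 of the job, leaving 14/15.
The red plow and the blue plow together work at 28/195 per minute, so finishing takes 14/15 ÷ 28/195 = 13/2 minutes.

13/2 minutes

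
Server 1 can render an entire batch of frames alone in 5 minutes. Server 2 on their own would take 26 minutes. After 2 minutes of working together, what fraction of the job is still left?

34/65

Combined rate: 1/5 + 1/26 = (26 + 5)/130 = 31/130 per minute.
In 2 minutes they complete 2·31/130 = 31/65 of the job.
So 34/65 remains.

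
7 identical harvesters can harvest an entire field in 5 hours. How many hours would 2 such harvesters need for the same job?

35/2 hours

Total work is 7·5 = 35 harvester-hours.
With 2 harvesters: 35/2 hours.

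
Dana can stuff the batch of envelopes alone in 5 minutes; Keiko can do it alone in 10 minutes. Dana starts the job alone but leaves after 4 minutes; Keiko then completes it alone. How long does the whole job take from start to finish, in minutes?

6 minutes

In 4 minutes Dana does 4/5 of the job, leaving 1/5.
Keiko works at 1/10 per minute, so finishing takes 1/5 ÷ 1/10 = 2 minutes.
Total time = 4 + 2 = 6 minutes.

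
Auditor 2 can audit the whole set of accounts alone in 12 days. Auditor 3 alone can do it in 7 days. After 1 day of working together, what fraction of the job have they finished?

19/84

Combined rate: 1/12 + 1/7 = (7 + 12)/84 = 19/84 per day.
In 1 day they complete 1·19/84 = 19/84 of the job.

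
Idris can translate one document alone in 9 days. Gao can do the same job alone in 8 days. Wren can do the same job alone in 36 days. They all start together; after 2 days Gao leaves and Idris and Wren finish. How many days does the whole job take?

27/5 days

In the first 2 days the combined rate is 19/72, so 19/36 of the job is done, leaving 17/36.
After Gao leaves the rate is 5/36 per day; the remaining 17/36 takes 17/5 days.
Total = 2 + 17/5 = 27/5 days.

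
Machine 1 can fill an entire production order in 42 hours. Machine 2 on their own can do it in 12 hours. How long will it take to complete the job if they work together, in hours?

28/3 hours

Combined rate: 1/42 + 1/12 = (2 + 7)/84 = 9/84 = 3/28 per hour.
Time = 1 ÷ (3/28) = 28/3 hours.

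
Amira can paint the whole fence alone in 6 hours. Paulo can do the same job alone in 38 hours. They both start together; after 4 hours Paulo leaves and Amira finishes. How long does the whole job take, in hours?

In the first 4 hours the combined rate is 11/57, so 44/57 of the job is done, leaving 13/57.
After Paulo leaves the rate is 1/6 per hour; the remaining 13/57 takes 26/19 hours.
Total = 4 + 26/19 = 102/19 hours.

102/19 hours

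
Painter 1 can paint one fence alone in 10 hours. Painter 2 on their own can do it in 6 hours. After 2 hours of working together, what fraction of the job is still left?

7/15

Combined rate: 1/10 + 1/6 = (3 + 5)/30 = 8/30 = 4/15 per hour.
In 2 hours they complete 2·4/15 = 8/15 of the job.
So 7/15 remains.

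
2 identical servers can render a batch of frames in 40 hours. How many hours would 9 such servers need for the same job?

80/9 hours

Total work is 2·40 = 80 server-hours.
With 9 servers: 80/9 hours.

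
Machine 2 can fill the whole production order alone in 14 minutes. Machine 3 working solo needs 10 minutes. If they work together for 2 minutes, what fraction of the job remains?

23/35

Combined rate: 1/14 + 1/10 = (5 + 7)/70 = 12/70 = 6/35 per minute.
In 2 minutes they complete 2·6/35 = 12/35 of the job.
So 23/35 remains.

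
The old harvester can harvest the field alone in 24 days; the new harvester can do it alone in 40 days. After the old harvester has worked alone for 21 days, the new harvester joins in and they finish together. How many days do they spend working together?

15/8 days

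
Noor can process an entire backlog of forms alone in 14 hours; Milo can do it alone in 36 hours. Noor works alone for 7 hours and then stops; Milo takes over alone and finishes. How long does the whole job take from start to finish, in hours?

In 7 hours Noor does 7/14 = 1/2 of the job, leaving 1/2.
Milo works at 1/36 per hour, so finishing takes 1/2 ÷ 1/36 = 18 hours.
Total time = 7 + 18 = 25 hours.

25 hours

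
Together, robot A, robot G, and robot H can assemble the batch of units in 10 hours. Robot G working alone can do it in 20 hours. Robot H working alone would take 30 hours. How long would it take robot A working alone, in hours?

Combined rate is 1/10 per hour.
Known contribution: 1/20 + 1/30 = (3 + 2)/60 = 5/60 = 1/12 per hour.
So robot A's rate is 1/10 − 1/12 = 1/60, meaning 60 hours alone.

60 hours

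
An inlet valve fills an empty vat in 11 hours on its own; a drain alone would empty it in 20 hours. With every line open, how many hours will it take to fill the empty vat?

220/9 hours

Net rate = 1/11 − 1/20 = (20 − 11)/220 = 9/220 per hour.
Filling time = 1 ÷ (9/220) = 220/9 hours.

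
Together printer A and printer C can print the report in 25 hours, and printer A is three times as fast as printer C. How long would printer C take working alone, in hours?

100 hours

Let printer C's rate be r; then printer A's rate is 3r, so together (3 + 1)r = 4r = 1/25.
Thus r = 1/100 per hour.
Printer C alone: 100 hours; printer A alone: 100/3 hours.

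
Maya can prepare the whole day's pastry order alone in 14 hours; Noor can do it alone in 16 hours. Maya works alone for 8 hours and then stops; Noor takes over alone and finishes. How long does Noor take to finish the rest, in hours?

48/7 hours

In 8 hours Maya does 8/14 = 4/7 of the job, leaving 3/7.
Noor works at 1/16 per hour, so finishing takes 3/7 ÷ 1/16 = 48/7 hours.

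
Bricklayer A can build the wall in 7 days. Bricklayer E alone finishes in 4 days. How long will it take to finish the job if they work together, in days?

Combined rate: 1/7 + 1/4 = (4 + 7)/28 = 11/28 per day.
Time = 1 ÷ (11/28) = 28/11 days.

28/11 days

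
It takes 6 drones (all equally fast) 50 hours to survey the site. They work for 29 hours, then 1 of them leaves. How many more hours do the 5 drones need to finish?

126/5 hours

One drone does 1/300 of the job per hour.
After 29 hours with 6 drones, 29/50 is done (21/50 left).
With 5 drones the rate is 5/300 = 1/60, so the rest takes 21/50 ÷ 1/60 = 126/5 hours.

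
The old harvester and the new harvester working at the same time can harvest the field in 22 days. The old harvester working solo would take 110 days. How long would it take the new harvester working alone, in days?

55/2 days

Combined rate is 1/22 per day.
Known contribution: 1/110 per day.
So the new harvester's rate is 1/22 − 1/110 = 2/55, meaning 55/2 days alone.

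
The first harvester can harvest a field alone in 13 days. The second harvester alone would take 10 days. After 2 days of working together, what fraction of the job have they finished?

Combined rate: 1/13 + 1/10 = (10 + 13)/130 = 23/130 per day.
In 2 days they complete 2·23/130 = 23/65 of the job.

23/65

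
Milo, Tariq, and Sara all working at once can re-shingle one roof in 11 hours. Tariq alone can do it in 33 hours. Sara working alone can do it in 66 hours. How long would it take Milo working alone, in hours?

Combined rate is 1/11 per hour.
Known contribution: 1/33 + 1/66 = (2 + 1)/66 = 3/66 = 1/22 per hour.
So Milo's rate is 1/11 − 1/22 = 1/22, meaning 22 hours alone.

22 hours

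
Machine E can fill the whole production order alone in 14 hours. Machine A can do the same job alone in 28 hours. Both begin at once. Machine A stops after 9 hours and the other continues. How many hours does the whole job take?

In the first 9 hours the combined rate is 3/28, so 27/28 of the job is done, leaving 1/28.
After machine A leaves the rate is 1/14 per hour; the remaining 1/28 takes 1/2 hours.
Total = 9 + 1/2 = 19/2 hours.

19/2 hours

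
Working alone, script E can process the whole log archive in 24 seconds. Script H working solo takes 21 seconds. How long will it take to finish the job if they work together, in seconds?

56/5 seconds

With two workers the combined time is the product over the sum: 24·21/(24+21) = 504/45 = 56/5 seconds.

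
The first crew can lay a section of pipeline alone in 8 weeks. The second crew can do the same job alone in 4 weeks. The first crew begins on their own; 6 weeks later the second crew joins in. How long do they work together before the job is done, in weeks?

2/3 weeks

In the first 6 weeks the first crew alone does 6/8 = 3/4 of the job, leaving 1/4.
Once everyone is working, combined rate: 1/8 + 1/4 = (1 + 2)/8 = 3/8 per week.
Remaining 1/4 at 3/8 per week takes 2/3 weeks.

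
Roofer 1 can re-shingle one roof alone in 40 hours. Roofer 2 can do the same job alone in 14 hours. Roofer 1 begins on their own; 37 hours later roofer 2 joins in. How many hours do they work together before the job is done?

In the first 37 hours roofer 1 alone does 37/40 of the job, leaving 3/40.
Once everyone is working, combined rate: 1/40 + 1/14 = (7 + 20)/280 = 27/280 per hour.
Remaining 3/40 at 27/280 per hour takes 7/9 hours.

7/9 hours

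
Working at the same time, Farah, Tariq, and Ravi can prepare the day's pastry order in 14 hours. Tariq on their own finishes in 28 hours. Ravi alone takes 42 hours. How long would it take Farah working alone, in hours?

Combined rate is 1/14 per hour.
Known contribution: 1/28 + 1/42 = (3 + 2)/84 = 5/84 per hour.
So Farah's rate is 1/14 − 5/84 = 1/84, meaning 84 hours alone.

84 hours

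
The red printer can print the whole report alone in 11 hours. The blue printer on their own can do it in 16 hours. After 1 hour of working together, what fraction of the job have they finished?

Combined rate: 1/11 + 1/16 = (16 + 11)/176 = 27/176 per hour.
In 1 hour they complete 1·27/176 = 27/176 of the job.

27/176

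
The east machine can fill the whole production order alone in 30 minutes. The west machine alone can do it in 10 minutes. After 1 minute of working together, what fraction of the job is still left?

Combined rate: 1/30 + 1/10 = (1 + 3)/30 = 4/30 = 2/15 per minute.
In 1 minute they complete 1·2/15 = 2/15 of the job.
So 13/15 remains.

13/15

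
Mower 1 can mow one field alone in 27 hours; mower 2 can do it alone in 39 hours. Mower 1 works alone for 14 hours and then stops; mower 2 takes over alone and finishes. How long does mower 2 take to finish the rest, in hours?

In 14 hours mower 1 does 14/27 of the job, leaving 13/27.
Mower 2 works at 1/39 per hour, so finishing takes 13/27 ÷ 1/39 = 169/9 hours.

169/9 hours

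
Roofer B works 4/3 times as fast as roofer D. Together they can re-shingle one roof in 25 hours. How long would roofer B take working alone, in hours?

Let roofer D's rate be r; then roofer B's rate is (4/3)r, so together (4/3 + 1)r = (7/3)r = 1/25.
Thus r = 3/175 per hour.
Roofer D alone: 175/3 hours; roofer B alone: 175/4 hours.

175/4 hours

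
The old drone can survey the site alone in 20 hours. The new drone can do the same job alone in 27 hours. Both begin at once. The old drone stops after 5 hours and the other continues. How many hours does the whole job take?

81/4 hours

In the first 5 hours the combined rate is 47/540, so 47/108 of the job is done, leaving 61/108.
After the old drone leaves the rate is 1/27 per hour; the remaining 61/108 takes 61/4 hours.
Total = 5 + 61/4 = 81/4 hours.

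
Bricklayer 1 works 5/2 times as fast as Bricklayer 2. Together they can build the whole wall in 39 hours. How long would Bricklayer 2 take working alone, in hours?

273/2 hours

Let Bricklayer 2's rate be r; then Bricklayer 1's rate is (5/2)r, so together (5/2 + 1)r = (7/2)r = 1/39.
Thus r = 2/273 per hour.
Bricklayer 2 alone: 273/2 hours; Bricklayer 1 alone: 273/5 hours.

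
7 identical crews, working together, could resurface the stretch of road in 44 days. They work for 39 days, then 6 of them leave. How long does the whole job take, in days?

74 days

One crew does 1/308 of the job per day.
After 39 days with 7 crews, 39/44 is done (5/44 left).
With 1 crew the rate is 1/308, so the rest takes 5/44 ÷ 1/308 = 35 days.
Total = 39 + 35 = 74 days.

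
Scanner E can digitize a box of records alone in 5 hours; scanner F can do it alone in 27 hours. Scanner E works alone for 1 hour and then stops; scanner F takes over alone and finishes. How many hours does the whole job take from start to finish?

113/5 hours

In 1 hour scanner E does 1/5 of the job, leaving 4/5.
Scanner F works at 1/27 per hour, so finishing takes 4/5 ÷ 1/27 = 108/5 hours.
Total time = 1 + 108/5 = 113/5 hours.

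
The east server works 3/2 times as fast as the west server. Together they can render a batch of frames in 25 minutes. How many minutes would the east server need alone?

125/3 minutes

Let the west server's rate be r; then the east server's rate is (3/2)r, so together (3/2 + 1)r = (5/2)r = 1/25.
Thus r = 2/125 per minute.
The west server alone: 125/2 minutes; the east server alone: 125/3 minutes.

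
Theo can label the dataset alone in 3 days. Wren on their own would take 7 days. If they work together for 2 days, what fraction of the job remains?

1/21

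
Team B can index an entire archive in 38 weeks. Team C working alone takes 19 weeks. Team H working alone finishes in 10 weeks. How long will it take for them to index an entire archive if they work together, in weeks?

Combined rate: 1/38 + 1/19 + 1/10 = (5 + 10 + 19)/190 = 34/190 = 17/95 per week.
Time = 1 ÷ (17/95) = 95/17 weeks.

95/17 weeks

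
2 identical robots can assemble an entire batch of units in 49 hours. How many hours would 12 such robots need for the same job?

49/6 hours

Total work is 2·49 = 98 robot-hours.
With 12 robots: 98/12 = 49/6 hours.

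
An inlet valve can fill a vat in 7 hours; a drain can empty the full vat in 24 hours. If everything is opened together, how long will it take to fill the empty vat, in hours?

168/17 hours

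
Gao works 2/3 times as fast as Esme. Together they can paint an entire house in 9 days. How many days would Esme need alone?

15 days

Let Esme's rate be r; then Gao's rate is (2/3)r, so together (2/3 + 1)r = (5/3)r = 1/9.
Thus r = 1/15 per day.
Esme alone: 15 days; Gao alone: 45/2 days.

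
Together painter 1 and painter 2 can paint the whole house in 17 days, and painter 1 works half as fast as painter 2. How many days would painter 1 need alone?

51 days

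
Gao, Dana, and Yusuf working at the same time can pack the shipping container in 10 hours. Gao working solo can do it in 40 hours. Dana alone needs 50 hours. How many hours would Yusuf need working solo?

200/11 hours

Combined rate is 1/10 per hour.
Known contribution: 1/40 + 1/50 = (5 + 4)/200 = 9/200 per hour.
So Yusuf's rate is 1/10 − 9/200 = 11/200, meaning 200/11 hours alone.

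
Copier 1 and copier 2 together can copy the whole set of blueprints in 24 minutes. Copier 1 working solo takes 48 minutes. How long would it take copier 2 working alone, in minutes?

Combined rate is 1/24 per minute.
Known contribution: 1/48 per minute.
So copier 2's rate is 1/24 − 1/48 = 1/48, meaning 48 minutes alone.

48 minutes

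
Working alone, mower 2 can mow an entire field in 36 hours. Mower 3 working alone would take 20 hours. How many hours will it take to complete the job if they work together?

With two workers the combined time is the product over the sum: 36·20/(36+20) = 720/56 = 90/7 hours.

90/7 hours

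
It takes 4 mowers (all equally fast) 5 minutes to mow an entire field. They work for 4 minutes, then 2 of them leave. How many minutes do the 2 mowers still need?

2 minutes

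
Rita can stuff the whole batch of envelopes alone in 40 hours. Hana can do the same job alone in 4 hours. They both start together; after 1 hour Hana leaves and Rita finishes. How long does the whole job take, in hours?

30 hours

In the first 1 hour the combined rate is 11/40, so 11/40 of the job is done, leaving 29/40.
After Hana leaves the rate is 1/40 per hour; the remaining 29/40 takes 29 hours.
Total = 1 + 29 = 30 hours.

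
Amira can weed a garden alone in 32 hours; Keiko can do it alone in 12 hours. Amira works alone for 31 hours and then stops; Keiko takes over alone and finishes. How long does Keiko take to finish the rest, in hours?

In 31 hours Amira does 31/32 of the job, leaving 1/32.
Keiko works at 1/12 per hour, so finishing takes 1/32 ÷ 1/12 = 3/8 hours.

3/8 hours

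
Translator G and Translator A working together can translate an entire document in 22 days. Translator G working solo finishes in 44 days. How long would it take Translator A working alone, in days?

Combined rate is 1/22 per day.
Known contribution: 1/44 per day.
So Translator A's rate is 1/22 − 1/44 = 1/44, meaning 44 days alone.

44 days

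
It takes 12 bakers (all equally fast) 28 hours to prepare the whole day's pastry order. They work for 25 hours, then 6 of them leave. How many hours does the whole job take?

31 hours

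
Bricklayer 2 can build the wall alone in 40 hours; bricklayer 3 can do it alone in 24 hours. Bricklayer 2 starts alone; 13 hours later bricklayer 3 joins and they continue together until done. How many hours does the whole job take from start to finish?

In 13 hours bricklayer 2 does 13/40 of the job, leaving 27/40.
Bricklayer 2 and bricklayer 3 together work at 1/15 per hour, so finishing takes 27/40 ÷ 1/15 = 81/8 hours.
Total time = 13 + 81/8 = 185/8 hours.

185/8 hours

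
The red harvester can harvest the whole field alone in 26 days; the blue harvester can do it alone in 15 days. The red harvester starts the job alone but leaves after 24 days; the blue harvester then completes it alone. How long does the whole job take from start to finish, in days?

327/13 days

In 24 days the red harvester does 24/26 = 12/13 of the job, leaving 1/13.
The blue harvester works at 1/15 per day, so finishing takes 1/13 ÷ 1/15 = 15/13 days.
Total time = 24 + 15/13 = 327/13 days.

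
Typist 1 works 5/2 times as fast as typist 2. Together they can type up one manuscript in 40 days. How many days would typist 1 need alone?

Let typist 2's rate be r; then typist 1's rate is (5/2)r, so together (5/2 + 1)r = (7/2)r = 1/40.
Thus r = 1/140 per day.
Typist 2 alone: 140 days; typist 1 alone: 56 days.

56 days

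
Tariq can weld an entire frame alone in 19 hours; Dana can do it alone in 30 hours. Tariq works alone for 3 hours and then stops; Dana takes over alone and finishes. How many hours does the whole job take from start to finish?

537/19 hours

In 3 hours Tariq does 3/19 of the job, leaving 16/19.
Dana works at 1/30 per hour, so finishing takes 16/19 ÷ 1/30 = 480/19 hours.
Total time = 3 + 480/19 = 537/19 hours.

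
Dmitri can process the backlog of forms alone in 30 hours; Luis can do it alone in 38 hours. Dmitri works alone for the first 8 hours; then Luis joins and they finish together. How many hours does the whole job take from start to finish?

345/17 hours

In 8 hours Dmitri does 8/30 = 4/15 of the job, leaving 11/15.
Dmitri and Luis together work at 17/285 per hour, so finishing takes 11/15 ÷ 17/285 = 209/17 hours.
Total time = 8 + 209/17 = 345/17 hours.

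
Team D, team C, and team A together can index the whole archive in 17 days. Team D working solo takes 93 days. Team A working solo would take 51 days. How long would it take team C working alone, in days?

Combined rate is 1/17 per day.
Known contribution: 1/93 + 1/51 = (17 + 31)/1581 = 48/1581 = 16/527 per day.
So team C's rate is 1/17 − 16/527 = 15/527, meaning 527/15 days alone.

527/15 days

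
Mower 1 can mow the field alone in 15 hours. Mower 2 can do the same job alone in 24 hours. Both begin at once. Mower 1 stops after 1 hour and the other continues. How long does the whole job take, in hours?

In the first 1 hour the combined rate is 13/120, so 13/120 of the job is done, leaving 107/120.
After mower 1 leaves the rate is 1/24 per hour; the remaining 107/120 takes 107/5 hours.
Total = 1 + 107/5 = 112/5 hours.

112/5 hours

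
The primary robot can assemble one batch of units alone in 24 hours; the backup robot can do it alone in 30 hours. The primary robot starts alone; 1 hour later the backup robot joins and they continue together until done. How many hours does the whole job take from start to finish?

124/9 hours

In 1 hour the primary robot does 1/24 of the job, leaving 23/24.
The primary robot and the backup robot together work at 3/40 per hour, so finishing takes 23/24 ÷ 3/40 = 115/9 hours.
Total time = 1 + 115/9 = 124/9 hours.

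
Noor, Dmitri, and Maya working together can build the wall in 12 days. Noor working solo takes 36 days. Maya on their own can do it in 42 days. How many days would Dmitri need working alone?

63/2 days

Combined rate is 1/12 per day.
Known contribution: 1/36 + 1/42 = (7 + 6)/252 = 13/252 per day.
So Dmitri's rate is 1/12 − 13/252 = 2/63, meaning 63/2 days alone.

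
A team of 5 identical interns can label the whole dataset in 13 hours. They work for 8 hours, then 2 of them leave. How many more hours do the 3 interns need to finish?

One intern does 1/65 of the job per hour.
After 8 hours with 5 interns, 8/13 is done (5/13 left).
With 3 interns the rate is 3/65, so the rest takes 5/13 ÷ 3/65 = 25/3 hours.

25/3 hours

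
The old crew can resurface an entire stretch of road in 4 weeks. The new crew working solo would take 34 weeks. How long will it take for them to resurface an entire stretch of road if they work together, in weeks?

68/19 weeks

Combined rate: 1/4 + 1/34 = (17 + 2)/68 = 19/68 per week.
Time = 1 ÷ (19/68) = 68/19 weeks.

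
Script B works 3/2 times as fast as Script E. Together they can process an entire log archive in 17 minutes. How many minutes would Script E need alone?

85/2 minutes

Let Script E's rate be r; then Script B's rate is (3/2)r, so together (3/2 + 1)r = (5/2)r = 1/17.
Thus r = 2/85 per minute.
Script E alone: 85/2 minutes; Script B alone: 85/3 minutes.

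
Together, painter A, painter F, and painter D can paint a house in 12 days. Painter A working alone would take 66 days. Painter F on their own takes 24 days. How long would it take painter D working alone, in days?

264/7 days

Combined rate is 1/12 per day.
Known contribution: 1/66 + 1/24 = (4 + 11)/264 = 15/264 = 5/88 per day.
So painter D's rate is 1/12 − 5/88 = 7/264, meaning 264/7 days alone.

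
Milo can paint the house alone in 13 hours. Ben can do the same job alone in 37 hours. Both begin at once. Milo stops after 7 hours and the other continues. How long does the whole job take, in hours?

222/13 hours

In the first 7 hours the combined rate is 50/481, so 350/481 of the job is done, leaving 131/481.
After Milo leaves the rate is 1/37 per hour; the remaining 131/481 takes 131/13 hours.
Total = 7 + 131/13 = 222/13 hours.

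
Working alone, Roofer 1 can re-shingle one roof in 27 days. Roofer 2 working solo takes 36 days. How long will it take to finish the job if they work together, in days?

Combined rate: 1/27 + 1/36 = (4 + 3)/108 = 7/108 per day.
Time = 1 ÷ (7/108) = 108/7 days.

108/7 days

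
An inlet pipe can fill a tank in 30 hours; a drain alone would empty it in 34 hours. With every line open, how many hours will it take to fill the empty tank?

255 hours

Net rate = 1/30 − 1/34 = (17 − 15)/510 = 2/510 = 1/255 per hour.
Filling time = 1 ÷ (1/255) = 255 hours.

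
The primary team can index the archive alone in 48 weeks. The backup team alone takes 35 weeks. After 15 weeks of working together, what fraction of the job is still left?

Combined rate: 1/48 + 1/35 = (35 + 48)/1680 = 83/1680 per week.
In 15 weeks they complete 15·83/1680 = 83/112 of the job.
So 29/112 remains.

29/112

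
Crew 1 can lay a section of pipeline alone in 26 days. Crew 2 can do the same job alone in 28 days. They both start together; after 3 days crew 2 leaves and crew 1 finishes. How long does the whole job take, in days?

In the first 3 days the combined rate is 27/364, so 81/364 of the job is done, leaving 283/364.
After crew 2 leaves the rate is 1/26 per day; the remaining 283/364 takes 283/14 days.
Total = 3 + 283/14 = 325/14 days.

325/14 days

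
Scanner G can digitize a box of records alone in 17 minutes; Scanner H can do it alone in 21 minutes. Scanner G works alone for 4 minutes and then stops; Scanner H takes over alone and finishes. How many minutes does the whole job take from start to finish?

341/17 minutes

In 4 minutes Scanner G does 4/17 of the job, leaving 13/17.
Scanner H works at 1/21 per minute, so finishing takes 13/17 ÷ 1/21 = 273/17 minutes.
Total time = 4 + 273/17 = 341/17 minutes.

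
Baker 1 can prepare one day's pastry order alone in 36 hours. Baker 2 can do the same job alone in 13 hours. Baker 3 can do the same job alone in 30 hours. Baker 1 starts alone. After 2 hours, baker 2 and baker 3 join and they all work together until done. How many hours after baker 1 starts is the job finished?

168/19 hours

In the first 2 hours baker 1 alone does 2/36 = 1/18 of the job, leaving 17/18.
Once everyone is working, combined rate: 1/36 + 1/13 + 1/30 = (65 + 180 + 78)/2340 = 323/2340 per hour.
Remaining 17/18 at 323/2340 per hour takes 130/19 hours.
Total from the start = 2 + 130/19 = 168/19 hours.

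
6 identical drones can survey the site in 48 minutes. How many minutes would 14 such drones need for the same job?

Total work is 6·48 = 288 drone-minutes.
With 14 drones: 288/14 = 144/7 minutes.

144/7 minutes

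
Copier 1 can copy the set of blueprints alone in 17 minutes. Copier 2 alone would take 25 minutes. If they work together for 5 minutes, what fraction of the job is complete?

42/85

Combined rate: 1/17 + 1/25 = (25 + 17)/425 = 42/425 per minute.
In 5 minutes they complete 5·42/425 = 42/85 of the job.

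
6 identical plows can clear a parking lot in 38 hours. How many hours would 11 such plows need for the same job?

Total work is 6·38 = 228 plow-hours.
With 11 plows: 228/11 hours.

228/11 hours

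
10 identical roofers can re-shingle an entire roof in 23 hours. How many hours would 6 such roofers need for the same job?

115/3 hours

Total work is 10·23 = 230 roofer-hours.
With 6 roofers: 230/6 = 115/3 hours.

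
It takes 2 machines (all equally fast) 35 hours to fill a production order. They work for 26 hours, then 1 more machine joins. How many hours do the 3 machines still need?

One machine does 1/70 of the job per hour.
After 26 hours with 2 machines, 26/35 is done (9/35 left).
With 3 machines the rate is 3/70, so the rest takes 9/35 ÷ 3/70 = 6 hours.

6 hours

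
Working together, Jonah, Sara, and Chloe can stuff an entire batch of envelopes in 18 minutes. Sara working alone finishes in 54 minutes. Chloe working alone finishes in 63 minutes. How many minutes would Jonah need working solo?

Combined rate is 1/18 per minute.
Known contribution: 1/54 + 1/63 = (7 + 6)/378 = 13/378 per minute.
So Jonah's rate is 1/18 − 13/378 = 4/189, meaning 189/4 minutes alone.

189/4 minutes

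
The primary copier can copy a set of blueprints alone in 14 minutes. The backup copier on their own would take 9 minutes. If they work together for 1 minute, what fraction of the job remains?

Combined rate: 1/14 + 1/9 = (9 + 14)/126 = 23/126 per minute.
In 1 minute they complete 1·23/126 = 23/126 of the job.
So 103/126 remains.

103/126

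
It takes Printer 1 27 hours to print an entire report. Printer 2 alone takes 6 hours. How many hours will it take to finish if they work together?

54/11 hours

With two workers the combined time is the product over the sum: 27·6/(27+6) = 162/33 = 54/11 hours.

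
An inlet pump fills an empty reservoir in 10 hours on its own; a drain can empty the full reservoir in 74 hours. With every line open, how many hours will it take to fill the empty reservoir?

185/16 hours

Net rate = 1/10 − 1/74 = (37 − 5)/370 = 32/370 = 16/185 per hour.
Filling time = 1 ÷ (16/185) = 185/16 hours.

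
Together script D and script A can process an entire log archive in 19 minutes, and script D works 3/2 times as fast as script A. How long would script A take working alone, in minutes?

Let script A's rate be r; then script D's rate is (3/2)r, so together (3/2 + 1)r = (5/2)r = 1/19.
Thus r = 2/95 per minute.
Script A alone: 95/2 minutes; script D alone: 95/3 minutes.

95/2 minutes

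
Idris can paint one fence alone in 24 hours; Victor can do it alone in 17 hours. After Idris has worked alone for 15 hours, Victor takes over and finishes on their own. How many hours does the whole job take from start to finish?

In 15 hours Idris does 15/24 = 5/8 of the job, leaving 3/8.
Victor works at 1/17 per hour, so finishing takes 3/8 ÷ 1/17 = 51/8 hours.
Total time = 15 + 51/8 = 171/8 hours.

171/8 hours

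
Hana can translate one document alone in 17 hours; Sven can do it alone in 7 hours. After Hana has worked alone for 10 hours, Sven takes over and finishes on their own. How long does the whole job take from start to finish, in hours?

219/17 hours

In 10 hours Hana does 10/17 of the job, leaving 7/17.
Sven works at 1/7 per hour, so finishing takes 7/17 ÷ 1/7 = 49/17 hours.
Total time = 10 + 49/17 = 219/17 hours.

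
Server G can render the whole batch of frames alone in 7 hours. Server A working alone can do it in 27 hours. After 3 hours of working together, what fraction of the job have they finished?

Combined rate: 1/7 + 1/27 = (27 + 7)/189 = 34/189 per hour.
In 3 hours they complete 3·34/189 = 34/63 of the job.

34/63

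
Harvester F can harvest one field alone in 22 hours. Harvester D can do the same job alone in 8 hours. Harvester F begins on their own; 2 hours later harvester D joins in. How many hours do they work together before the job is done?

16/3 hours

In the first 2 hours harvester F alone does 2/22 = 1/11 of the job, leaving 10/11.
Once everyone is working, combined rate: 1/22 + 1/8 = (4 + 11)/88 = 15/88 per hour.
Remaining 10/11 at 15/88 per hour takes 16/3 hours.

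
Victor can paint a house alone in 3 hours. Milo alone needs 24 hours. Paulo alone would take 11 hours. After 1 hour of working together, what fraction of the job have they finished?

Combined rate: 1/3 + 1/24 + 1/11 = (88 + 11 + 24)/264 = 123/264 = 41/88 per hour.
In 1 hour they complete 1·41/88 = 41/88 of the job.

41/88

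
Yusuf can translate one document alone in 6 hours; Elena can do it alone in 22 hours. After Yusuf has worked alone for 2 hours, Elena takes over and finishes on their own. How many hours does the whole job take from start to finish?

50/3 hours

In 2 hours Yusuf does 2/6 = 1/3 of the job, leaving 2/3.
Elena works at 1/22 per hour, so finishing takes 2/3 ÷ 1/22 = 44/3 hours.
Total time = 2 + 44/3 = 50/3 hours.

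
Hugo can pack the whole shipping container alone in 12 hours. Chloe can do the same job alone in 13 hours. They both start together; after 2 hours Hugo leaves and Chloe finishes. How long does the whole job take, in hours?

65/6 hours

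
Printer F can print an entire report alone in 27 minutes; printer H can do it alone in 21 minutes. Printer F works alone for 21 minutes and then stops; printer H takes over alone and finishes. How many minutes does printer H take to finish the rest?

In 21 minutes printer F does 21/27 = 7/9 of the job, leaving 2/9.
Printer H works at 1/21 per minute, so finishing takes 2/9 ÷ 1/21 = 14/3 minutes.

14/3 minutes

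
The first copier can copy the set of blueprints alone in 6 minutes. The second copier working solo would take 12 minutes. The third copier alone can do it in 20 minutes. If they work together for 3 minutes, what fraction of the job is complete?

9/10

Combined rate: 1/6 + 1/12 + 1/20 = (10 + 5 + 3)/60 = 18/60 = 3/10 per minute.
In 3 minutes they complete 3·3/10 = 9/10 of the job.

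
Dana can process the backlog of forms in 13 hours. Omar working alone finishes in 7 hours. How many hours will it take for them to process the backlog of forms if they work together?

With two workers the combined time is the product over the sum: 13·7/(13+7) = 91/20 hours.

91/20 hours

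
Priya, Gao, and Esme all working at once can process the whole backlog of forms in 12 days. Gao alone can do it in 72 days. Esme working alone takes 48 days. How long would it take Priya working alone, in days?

144/7 days

Combined rate is 1/12 per day.
Known contribution: 1/72 + 1/48 = (2 + 3)/144 = 5/144 per day.
So Priya's rate is 1/12 − 5/144 = 7/144, meaning 144/7 days alone.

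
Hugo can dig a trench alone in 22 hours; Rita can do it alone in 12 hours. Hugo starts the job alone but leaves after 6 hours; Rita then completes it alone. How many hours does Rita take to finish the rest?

96/11 hours

In 6 hours Hugo does 6/22 = 3/11 of the job, leaving 8/11.
Rita works at 1/12 per hour, so finishing takes 8/11 ÷ 1/12 = 96/11 hours.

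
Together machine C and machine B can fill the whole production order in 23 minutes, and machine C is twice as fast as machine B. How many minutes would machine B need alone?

69 minutes

Let machine B's rate be r; then machine C's rate is 2r, so together (2 + 1)r = 3r = 1/23.
Thus r = 1/69 per minute.
Machine B alone: 69 minutes; machine C alone: 69/2 minutes.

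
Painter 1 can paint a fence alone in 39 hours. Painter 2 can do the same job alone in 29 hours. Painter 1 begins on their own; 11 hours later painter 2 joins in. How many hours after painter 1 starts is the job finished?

390/17 hours

In the first 11 hours painter 1 alone does 11/39 of the job, leaving 28/39.
Once everyone is working, combined rate: 1/39 + 1/29 = (29 + 39)/1131 = 68/1131 per hour.
Remaining 28/39 at 68/1131 per hour takes 203/17 hours.
Total from the start = 11 + 203/17 = 390/17 hours.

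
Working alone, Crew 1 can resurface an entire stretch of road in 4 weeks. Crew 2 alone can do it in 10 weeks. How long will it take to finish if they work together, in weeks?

20/7 weeks

With two workers the combined time is the product over the sum: 4·10/(4+10) = 40/14 = 20/7 weeks.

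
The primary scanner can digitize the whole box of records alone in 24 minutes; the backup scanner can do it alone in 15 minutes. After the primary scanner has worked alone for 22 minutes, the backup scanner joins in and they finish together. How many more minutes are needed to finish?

10/13 minutes

In 22 minutes the primary scanner does 22/24 = 11/12 of the job, leaving 1/12.
The primary scanner and the backup scanner together work at 13/120 per minute, so finishing takes 1/12 ÷ 13/120 = 10/13 minutes.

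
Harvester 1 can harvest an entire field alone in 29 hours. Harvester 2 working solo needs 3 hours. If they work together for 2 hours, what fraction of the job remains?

23/87

Combined rate: 1/29 + 1/3 = (3 + 29)/87 = 32/87 per hour.
In 2 hours they complete 2·32/87 = 64/87 of the job.
So 23/87 remains.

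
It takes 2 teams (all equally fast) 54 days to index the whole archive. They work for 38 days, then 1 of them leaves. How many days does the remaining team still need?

32 days

One team does 1/108 of the job per day.
After 38 days with 2 teams, 19/27 is done (8/27 left).
With 1 team the rate is 1/108, so the rest takes 8/27 ÷ 1/108 = 32 days.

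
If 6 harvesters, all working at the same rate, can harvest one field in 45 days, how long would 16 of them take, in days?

Total work is 6·45 = 270 harvester-days.
With 16 harvesters: 270/16 = 135/8 days.

135/8 days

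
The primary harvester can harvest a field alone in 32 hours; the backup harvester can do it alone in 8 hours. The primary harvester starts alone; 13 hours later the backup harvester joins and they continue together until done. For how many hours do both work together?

In 13 hours the primary harvester does 13/32 of the job, leaving 19/32.
The primary harvester and the backup harvester together work at 5/32 per hour, so finishing takes 19/32 ÷ 5/32 = 19/5 hours.

19/5 hours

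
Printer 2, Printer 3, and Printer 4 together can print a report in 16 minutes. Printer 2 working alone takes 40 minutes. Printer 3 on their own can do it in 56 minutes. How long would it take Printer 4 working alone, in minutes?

Combined rate is 1/16 per minute.
Known contribution: 1/40 + 1/56 = (7 + 5)/280 = 12/280 = 3/70 per minute.
So Printer 4's rate is 1/16 − 3/70 = 11/560, meaning 560/11 minutes alone.

560/11 minutes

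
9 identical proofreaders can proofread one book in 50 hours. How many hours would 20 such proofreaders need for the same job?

45/2 hours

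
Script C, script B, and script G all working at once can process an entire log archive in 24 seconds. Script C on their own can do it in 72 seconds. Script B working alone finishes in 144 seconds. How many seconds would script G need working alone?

Combined rate is 1/24 per second.
Known contribution: 1/72 + 1/144 = (2 + 1)/144 = 3/144 = 1/48 per second.
So script G's rate is 1/24 − 1/48 = 1/48, meaning 48 seconds alone.

48 seconds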